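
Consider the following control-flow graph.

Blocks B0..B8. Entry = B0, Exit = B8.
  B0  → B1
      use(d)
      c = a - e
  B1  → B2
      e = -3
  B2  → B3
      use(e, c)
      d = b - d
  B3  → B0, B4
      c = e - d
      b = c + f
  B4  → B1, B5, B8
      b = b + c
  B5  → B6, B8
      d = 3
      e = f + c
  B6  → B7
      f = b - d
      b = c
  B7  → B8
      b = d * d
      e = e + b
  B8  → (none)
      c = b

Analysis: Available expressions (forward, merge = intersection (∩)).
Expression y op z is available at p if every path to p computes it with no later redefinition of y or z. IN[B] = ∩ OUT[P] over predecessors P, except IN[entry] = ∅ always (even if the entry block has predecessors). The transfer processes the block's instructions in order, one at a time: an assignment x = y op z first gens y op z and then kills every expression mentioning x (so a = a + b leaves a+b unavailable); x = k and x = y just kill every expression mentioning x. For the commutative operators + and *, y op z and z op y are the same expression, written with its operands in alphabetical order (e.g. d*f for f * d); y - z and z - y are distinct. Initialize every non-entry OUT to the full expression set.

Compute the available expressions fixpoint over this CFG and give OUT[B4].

Answer: {c+f, e-d}

Trace:
Per-block solution:
  B0:   IN={}   OUT={a-e}
  B1:   IN={}   OUT={}
  B2:   IN={}   OUT={}
  B3:   IN={}   OUT={c+f, e-d}
  B4:   IN={c+f, e-d}   OUT={c+f, e-d}
  B5:   IN={c+f, e-d}   OUT={c+f}
  B6:   IN={c+f}   OUT={}
  B7:   IN={}   OUT={d*d}
  B8:   IN={}   OUT={}

Merge at B4: IN[B4] = OUT[B3] = {c+f, e-d}
Applying B4's transfer function to that IN value gives OUT[B4] (row B4 above).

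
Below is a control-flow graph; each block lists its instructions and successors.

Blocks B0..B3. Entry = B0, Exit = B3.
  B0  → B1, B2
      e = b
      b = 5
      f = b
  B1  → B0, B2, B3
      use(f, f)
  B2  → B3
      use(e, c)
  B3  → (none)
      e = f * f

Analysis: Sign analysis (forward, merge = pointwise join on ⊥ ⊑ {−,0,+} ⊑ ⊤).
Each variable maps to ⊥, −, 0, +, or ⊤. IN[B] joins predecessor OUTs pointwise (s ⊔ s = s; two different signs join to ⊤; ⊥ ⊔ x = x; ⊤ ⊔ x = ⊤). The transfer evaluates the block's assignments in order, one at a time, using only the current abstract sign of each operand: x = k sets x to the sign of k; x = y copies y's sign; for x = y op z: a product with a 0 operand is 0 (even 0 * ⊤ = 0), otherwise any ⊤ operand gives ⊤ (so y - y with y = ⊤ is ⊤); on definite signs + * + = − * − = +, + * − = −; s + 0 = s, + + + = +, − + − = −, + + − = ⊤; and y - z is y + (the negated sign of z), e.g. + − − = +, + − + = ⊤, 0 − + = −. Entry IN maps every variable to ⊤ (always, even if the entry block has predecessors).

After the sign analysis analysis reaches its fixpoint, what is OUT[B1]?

Answer: {a: ⊤, b: +, c: ⊤, d: ⊤, e: ⊤, f: +}

Trace:
Fixpoint table:
  B0:   IN=(all ⊤)   OUT={b:+, f:+; rest ⊤}
  B1:   IN={b:+, f:+; rest ⊤}   OUT={b:+, f:+; rest ⊤}
  B2:   IN={b:+, f:+; rest ⊤}   OUT={b:+, f:+; rest ⊤}
  B3:   IN={b:+, f:+; rest ⊤}   OUT={b:+, e:+, f:+; rest ⊤}

Merge at B1: IN[B1] = OUT[B0] = {a: ⊤, b: +, c: ⊤, d: ⊤, e: ⊤, f: +}
Applying B1's transfer function to that IN value gives OUT[B1] (row B1 above).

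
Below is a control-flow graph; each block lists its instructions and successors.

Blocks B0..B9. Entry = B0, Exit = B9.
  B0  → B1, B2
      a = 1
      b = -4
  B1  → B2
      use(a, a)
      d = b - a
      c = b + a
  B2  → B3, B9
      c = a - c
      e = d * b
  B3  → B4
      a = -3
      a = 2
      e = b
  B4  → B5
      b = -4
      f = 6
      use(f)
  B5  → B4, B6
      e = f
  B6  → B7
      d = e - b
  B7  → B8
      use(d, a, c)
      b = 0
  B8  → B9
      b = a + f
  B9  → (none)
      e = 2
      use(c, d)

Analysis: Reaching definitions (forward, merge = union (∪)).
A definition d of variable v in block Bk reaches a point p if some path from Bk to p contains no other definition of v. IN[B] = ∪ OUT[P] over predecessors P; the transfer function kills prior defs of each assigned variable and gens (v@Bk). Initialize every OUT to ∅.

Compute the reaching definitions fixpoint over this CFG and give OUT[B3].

Per-block solution:
  B0:   IN={}   OUT={a@B0, b@B0}
  B1:   IN={a@B0, b@B0}   OUT={a@B0, b@B0, c@B1, d@B1}
  B2:   IN={a@B0, b@B0, c@B1, d@B1}   OUT={a@B0, b@B0, c@B2, d@B1, e@B2}
  B3:   IN={a@B0, b@B0, c@B2, d@B1, e@B2}   OUT={a@B3, b@B0, c@B2, d@B1, e@B3}
  B4:   IN={a@B3, b@B0, b@B4, c@B2, d@B1, e@B3, e@B5, f@B4}   OUT={a@B3, b@B4, c@B2, d@B1, e@B3, e@B5, f@B4}
  B5:   IN={a@B3, b@B4, c@B2, d@B1, e@B3, e@B5, f@B4}   OUT={a@B3, b@B4, c@B2, d@B1, e@B5, f@B4}
  B6:   IN={a@B3, b@B4, c@B2, d@B1, e@B5, f@B4}   OUT={a@B3, b@B4, c@B2, d@B6, e@B5, f@B4}
  B7:   IN={a@B3, b@B4, c@B2, d@B6, e@B5, f@B4}   OUT={a@B3, b@B7, c@B2, d@B6, e@B5, f@B4}
  B8:   IN={a@B3, b@B7, c@B2, d@B6, e@B5, f@B4}   OUT={a@B3, b@B8, c@B2, d@B6, e@B5, f@B4}
  B9:   IN={a@B0, a@B3, b@B0, b@B8, c@B2, d@B1, d@B6, e@B2, e@B5, f@B4}   OUT={a@B0, a@B3, b@B0, b@B8, c@B2, d@B1, d@B6, e@B9, f@B4}

Merge at B3: IN[B3] = OUT[B2] = {a@B0, b@B0, c@B2, d@B1, e@B2}
Applying B3's transfer function to that IN value gives OUT[B3] (row B3 above).

Answer: {a@B3, b@B0, c@B2, d@B1, e@B3}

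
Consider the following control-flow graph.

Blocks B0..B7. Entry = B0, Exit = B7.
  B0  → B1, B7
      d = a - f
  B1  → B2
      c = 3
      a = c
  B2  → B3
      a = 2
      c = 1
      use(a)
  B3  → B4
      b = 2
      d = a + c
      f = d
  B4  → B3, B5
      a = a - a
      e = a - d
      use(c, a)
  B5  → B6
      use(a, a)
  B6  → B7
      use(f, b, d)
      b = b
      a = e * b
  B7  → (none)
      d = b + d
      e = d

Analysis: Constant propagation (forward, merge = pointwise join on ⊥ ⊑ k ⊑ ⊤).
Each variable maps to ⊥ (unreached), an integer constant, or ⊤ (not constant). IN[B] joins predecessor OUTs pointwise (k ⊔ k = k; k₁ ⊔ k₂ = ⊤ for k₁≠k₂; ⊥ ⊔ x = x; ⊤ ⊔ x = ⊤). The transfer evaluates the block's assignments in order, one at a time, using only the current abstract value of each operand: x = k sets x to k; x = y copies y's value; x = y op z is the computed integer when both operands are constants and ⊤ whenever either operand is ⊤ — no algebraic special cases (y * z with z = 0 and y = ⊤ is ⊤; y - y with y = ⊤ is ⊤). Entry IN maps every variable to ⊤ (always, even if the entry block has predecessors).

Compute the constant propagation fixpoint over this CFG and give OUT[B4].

Per-block solution:
  B0: | IN=(all ⊤) | OUT=(all ⊤)
  B1: | IN=(all ⊤) | OUT={a:3, c:3; rest ⊤}
  B2: | IN={a:3, c:3; rest ⊤} | OUT={a:2, c:1; rest ⊤}
  B3: | IN={c:1; rest ⊤} | OUT={b:2, c:1; rest ⊤}
  B4: | IN={b:2, c:1; rest ⊤} | OUT={b:2, c:1; rest ⊤}
  B5: | IN={b:2, c:1; rest ⊤} | OUT={b:2, c:1; rest ⊤}
  B6: | IN={b:2, c:1; rest ⊤} | OUT={b:2, c:1; rest ⊤}
  B7: | IN=(all ⊤) | OUT=(all ⊤)

Merge at B4: IN[B4] = OUT[B3] = {a: ⊤, b: 2, c: 1, d: ⊤, e: ⊤, f: ⊤}
Applying B4's transfer function to that IN value gives OUT[B4] (row B4 above).

Answer: {a: ⊤, b: 2, c: 1, d: ⊤, e: ⊤, f: ⊤}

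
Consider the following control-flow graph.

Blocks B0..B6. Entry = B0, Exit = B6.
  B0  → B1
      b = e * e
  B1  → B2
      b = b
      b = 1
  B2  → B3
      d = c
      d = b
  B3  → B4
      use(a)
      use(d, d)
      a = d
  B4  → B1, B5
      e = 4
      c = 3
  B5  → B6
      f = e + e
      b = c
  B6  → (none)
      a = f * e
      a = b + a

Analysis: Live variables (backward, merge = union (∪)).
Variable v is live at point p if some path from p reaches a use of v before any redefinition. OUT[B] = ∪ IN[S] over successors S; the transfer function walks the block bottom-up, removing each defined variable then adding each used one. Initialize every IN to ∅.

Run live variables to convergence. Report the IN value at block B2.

Converged values:
  B0:  IN={a, c, e}  OUT={a, b, c}
  B1:  IN={a, b, c}  OUT={a, b, c}
  B2:  IN={a, b, c}  OUT={a, b, d}
  B3:  IN={a, b, d}  OUT={a, b}
  B4:  IN={a, b}  OUT={a, b, c, e}
  B5:  IN={c, e}  OUT={b, e, f}
  B6:  IN={b, e, f}  OUT={}

Merge at B2: OUT[B2] = IN[B3] = {a, b, d}
Applying B2's transfer function to that OUT value gives IN[B2] (row B2 above).

Answer: {a, b, c}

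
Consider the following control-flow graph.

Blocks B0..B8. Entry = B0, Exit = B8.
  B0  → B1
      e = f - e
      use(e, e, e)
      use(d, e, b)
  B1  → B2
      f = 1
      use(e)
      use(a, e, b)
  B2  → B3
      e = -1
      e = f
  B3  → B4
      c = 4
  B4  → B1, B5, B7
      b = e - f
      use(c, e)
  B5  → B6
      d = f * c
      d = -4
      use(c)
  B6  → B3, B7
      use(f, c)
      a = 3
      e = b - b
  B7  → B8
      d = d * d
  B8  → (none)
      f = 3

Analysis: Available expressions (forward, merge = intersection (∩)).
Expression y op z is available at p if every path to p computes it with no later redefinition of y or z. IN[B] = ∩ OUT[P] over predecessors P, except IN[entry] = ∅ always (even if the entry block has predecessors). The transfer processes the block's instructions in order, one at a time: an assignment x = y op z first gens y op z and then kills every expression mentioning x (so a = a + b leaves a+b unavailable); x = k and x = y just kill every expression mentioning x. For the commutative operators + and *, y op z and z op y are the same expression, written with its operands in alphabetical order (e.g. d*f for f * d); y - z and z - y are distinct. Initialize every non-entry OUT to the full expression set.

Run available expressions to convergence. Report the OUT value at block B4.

Converged values:
  B0:  IN={}  OUT={}
  B1:  IN={}  OUT={}
  B2:  IN={}  OUT={}
  B3:  IN={}  OUT={}
  B4:  IN={}  OUT={e-f}
  B5:  IN={e-f}  OUT={c*f, e-f}
  B6:  IN={c*f, e-f}  OUT={b-b, c*f}
  B7:  IN={}  OUT={}
  B8:  IN={}  OUT={}

Merge at B4: IN[B4] = OUT[B3] = {}
Applying B4's transfer function to that IN value gives OUT[B4] (row B4 above).

Answer: {e-f}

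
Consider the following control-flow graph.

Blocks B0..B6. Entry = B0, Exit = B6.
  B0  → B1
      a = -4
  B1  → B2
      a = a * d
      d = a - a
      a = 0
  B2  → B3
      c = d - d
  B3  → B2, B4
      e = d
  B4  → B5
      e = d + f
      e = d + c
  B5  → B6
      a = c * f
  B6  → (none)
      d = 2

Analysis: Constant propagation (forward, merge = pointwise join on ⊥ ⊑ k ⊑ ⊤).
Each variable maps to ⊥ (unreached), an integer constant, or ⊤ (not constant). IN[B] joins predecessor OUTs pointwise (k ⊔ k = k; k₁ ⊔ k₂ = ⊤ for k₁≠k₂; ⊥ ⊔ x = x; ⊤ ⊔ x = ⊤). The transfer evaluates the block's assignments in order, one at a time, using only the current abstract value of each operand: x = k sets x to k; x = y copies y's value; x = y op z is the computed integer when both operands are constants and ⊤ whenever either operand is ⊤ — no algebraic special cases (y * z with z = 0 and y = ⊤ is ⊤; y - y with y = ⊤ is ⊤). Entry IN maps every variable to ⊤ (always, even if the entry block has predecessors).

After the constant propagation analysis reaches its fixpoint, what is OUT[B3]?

Answer: {a: 0, b: ⊤, c: ⊤, d: ⊤, e: ⊤, f: ⊤}

Trace:
Per-block solution:
  B0: | IN=(all ⊤) | OUT={a:-4; rest ⊤}
  B1: | IN={a:-4; rest ⊤} | OUT={a:0; rest ⊤}
  B2: | IN={a:0; rest ⊤} | OUT={a:0; rest ⊤}
  B3: | IN={a:0; rest ⊤} | OUT={a:0; rest ⊤}
  B4: | IN={a:0; rest ⊤} | OUT={a:0; rest ⊤}
  B5: | IN={a:0; rest ⊤} | OUT=(all ⊤)
  B6: | IN=(all ⊤) | OUT={d:2; rest ⊤}

Merge at B3: IN[B3] = OUT[B2] = {a: 0, b: ⊤, c: ⊤, d: ⊤, e: ⊤, f: ⊤}
Applying B3's transfer function to that IN value gives OUT[B3] (row B3 above).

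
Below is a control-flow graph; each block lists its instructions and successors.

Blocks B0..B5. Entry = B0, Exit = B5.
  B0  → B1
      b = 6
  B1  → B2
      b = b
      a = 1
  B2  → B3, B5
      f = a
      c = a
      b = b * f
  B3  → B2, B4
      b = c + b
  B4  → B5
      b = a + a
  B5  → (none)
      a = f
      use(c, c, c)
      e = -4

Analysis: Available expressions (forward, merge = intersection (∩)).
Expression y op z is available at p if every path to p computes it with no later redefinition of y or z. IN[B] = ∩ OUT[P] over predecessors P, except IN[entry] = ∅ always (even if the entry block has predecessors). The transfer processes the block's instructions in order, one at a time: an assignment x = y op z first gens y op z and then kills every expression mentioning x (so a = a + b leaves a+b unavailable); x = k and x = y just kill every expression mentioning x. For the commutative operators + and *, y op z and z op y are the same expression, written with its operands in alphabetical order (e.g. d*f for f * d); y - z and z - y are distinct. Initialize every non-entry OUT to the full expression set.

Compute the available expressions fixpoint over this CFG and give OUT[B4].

Answer: {a+a}

Derivation:
Per-block solution:
  B0:   IN={}   OUT={}
  B1:   IN={}   OUT={}
  B2:   IN={}   OUT={}
  B3:   IN={}   OUT={}
  B4:   IN={}   OUT={a+a}
  B5:   IN={}   OUT={}

Merge at B4: IN[B4] = OUT[B3] = {}
Applying B4's transfer function to that IN value gives OUT[B4] (row B4 above).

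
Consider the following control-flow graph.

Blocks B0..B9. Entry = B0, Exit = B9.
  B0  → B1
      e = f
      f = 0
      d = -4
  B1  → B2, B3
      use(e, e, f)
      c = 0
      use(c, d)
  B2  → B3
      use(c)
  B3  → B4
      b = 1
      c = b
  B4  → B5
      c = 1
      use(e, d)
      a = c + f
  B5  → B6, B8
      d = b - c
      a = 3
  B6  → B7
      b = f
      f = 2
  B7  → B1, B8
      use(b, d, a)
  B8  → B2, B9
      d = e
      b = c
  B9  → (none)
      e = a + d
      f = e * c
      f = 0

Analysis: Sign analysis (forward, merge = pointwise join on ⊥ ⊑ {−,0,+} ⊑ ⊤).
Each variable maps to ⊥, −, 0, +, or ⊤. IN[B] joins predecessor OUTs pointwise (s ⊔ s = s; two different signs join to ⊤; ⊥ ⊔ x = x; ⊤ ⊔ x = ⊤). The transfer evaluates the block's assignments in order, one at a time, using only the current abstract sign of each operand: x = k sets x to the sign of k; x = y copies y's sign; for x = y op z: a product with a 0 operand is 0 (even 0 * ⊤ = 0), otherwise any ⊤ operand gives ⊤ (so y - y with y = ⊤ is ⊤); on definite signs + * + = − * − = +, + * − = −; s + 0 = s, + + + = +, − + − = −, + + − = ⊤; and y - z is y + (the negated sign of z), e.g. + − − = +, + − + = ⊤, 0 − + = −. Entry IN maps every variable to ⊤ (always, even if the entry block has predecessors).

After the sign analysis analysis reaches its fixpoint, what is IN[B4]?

Per-block solution:
  B0: | IN=(all ⊤) | OUT={d:-, f:0; rest ⊤}
  B1: | IN=(all ⊤) | OUT={c:0; rest ⊤}
  B2: | IN=(all ⊤) | OUT=(all ⊤)
  B3: | IN=(all ⊤) | OUT={b:+, c:+; rest ⊤}
  B4: | IN={b:+, c:+; rest ⊤} | OUT={b:+, c:+; rest ⊤}
  B5: | IN={b:+, c:+; rest ⊤} | OUT={a:+, b:+, c:+; rest ⊤}
  B6: | IN={a:+, b:+, c:+; rest ⊤} | OUT={a:+, c:+, f:+; rest ⊤}
  B7: | IN={a:+, c:+, f:+; rest ⊤} | OUT={a:+, c:+, f:+; rest ⊤}
  B8: | IN={a:+, c:+; rest ⊤} | OUT={a:+, b:+, c:+; rest ⊤}
  B9: | IN={a:+, b:+, c:+; rest ⊤} | OUT={a:+, b:+, c:+, f:0; rest ⊤}

Merge at B4: IN[B4] = OUT[B3] = {a: ⊤, b: +, c: +, d: ⊤, e: ⊤, f: ⊤}

Answer: {a: ⊤, b: +, c: +, d: ⊤, e: ⊤, f: ⊤}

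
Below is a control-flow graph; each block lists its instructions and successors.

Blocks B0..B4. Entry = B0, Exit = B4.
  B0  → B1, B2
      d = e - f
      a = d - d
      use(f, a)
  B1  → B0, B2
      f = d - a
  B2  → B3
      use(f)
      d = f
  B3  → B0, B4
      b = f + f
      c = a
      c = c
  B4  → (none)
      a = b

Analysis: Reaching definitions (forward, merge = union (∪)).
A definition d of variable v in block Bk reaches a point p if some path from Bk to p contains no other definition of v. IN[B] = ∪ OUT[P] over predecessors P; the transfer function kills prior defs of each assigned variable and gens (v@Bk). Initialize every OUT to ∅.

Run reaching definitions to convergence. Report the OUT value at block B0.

Answer: {a@B0, b@B3, c@B3, d@B0, f@B1}

Derivation:
Fixpoint table:
  B0:   IN={a@B0, b@B3, c@B3, d@B0, d@B2, f@B1}   OUT={a@B0, b@B3, c@B3, d@B0, f@B1}
  B1:   IN={a@B0, b@B3, c@B3, d@B0, f@B1}   OUT={a@B0, b@B3, c@B3, d@B0, f@B1}
  B2:   IN={a@B0, b@B3, c@B3, d@B0, f@B1}   OUT={a@B0, b@B3, c@B3, d@B2, f@B1}
  B3:   IN={a@B0, b@B3, c@B3, d@B2, f@B1}   OUT={a@B0, b@B3, c@B3, d@B2, f@B1}
  B4:   IN={a@B0, b@B3, c@B3, d@B2, f@B1}   OUT={a@B4, b@B3, c@B3, d@B2, f@B1}

Merge at B0 (entry node, so the boundary value {} is joined with the incoming edge(s)): IN[B0] = {} ⊔ OUT[B1] ⊔ OUT[B3] = {a@B0, b@B3, c@B3, d@B0, d@B2, f@B1}
Applying B0's transfer function to that IN value gives OUT[B0] (row B0 above).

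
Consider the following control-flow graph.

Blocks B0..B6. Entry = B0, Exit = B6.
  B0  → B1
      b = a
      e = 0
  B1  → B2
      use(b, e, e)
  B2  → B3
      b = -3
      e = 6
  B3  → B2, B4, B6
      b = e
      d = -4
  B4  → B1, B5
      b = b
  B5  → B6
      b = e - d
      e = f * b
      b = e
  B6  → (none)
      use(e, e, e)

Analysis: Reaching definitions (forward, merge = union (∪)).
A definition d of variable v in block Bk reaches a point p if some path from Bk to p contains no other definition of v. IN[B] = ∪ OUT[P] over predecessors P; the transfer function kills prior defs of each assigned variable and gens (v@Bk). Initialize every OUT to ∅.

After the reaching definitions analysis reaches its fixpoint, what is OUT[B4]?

Answer: {b@B4, d@B3, e@B2}

Trace:
Converged values:
  B0: | IN={} | OUT={b@B0, e@B0}
  B1: | IN={b@B0, b@B4, d@B3, e@B0, e@B2} | OUT={b@B0, b@B4, d@B3, e@B0, e@B2}
  B2: | IN={b@B0, b@B3, b@B4, d@B3, e@B0, e@B2} | OUT={b@B2, d@B3, e@B2}
  B3: | IN={b@B2, d@B3, e@B2} | OUT={b@B3, d@B3, e@B2}
  B4: | IN={b@B3, d@B3, e@B2} | OUT={b@B4, d@B3, e@B2}
  B5: | IN={b@B4, d@B3, e@B2} | OUT={b@B5, d@B3, e@B5}
  B6: | IN={b@B3, b@B5, d@B3, e@B2, e@B5} | OUT={b@B3, b@B5, d@B3, e@B2, e@B5}

Merge at B4: IN[B4] = OUT[B3] = {b@B3, d@B3, e@B2}
Applying B4's transfer function to that IN value gives OUT[B4] (row B4 above).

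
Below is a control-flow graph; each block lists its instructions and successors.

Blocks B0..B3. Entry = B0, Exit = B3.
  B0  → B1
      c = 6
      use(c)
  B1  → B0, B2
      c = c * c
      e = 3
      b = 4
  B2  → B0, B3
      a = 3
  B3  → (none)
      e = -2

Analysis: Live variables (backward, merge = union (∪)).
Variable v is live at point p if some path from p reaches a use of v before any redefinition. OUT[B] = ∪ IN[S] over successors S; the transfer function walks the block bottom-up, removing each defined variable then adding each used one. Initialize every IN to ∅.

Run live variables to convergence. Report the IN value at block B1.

Per-block solution:
  B0: | IN={} | OUT={c}
  B1: | IN={c} | OUT={}
  B2: | IN={} | OUT={}
  B3: | IN={} | OUT={}

Merge at B1: OUT[B1] = IN[B0] ⊔ IN[B2] = {}
Applying B1's transfer function to that OUT value gives IN[B1] (row B1 above).

Answer: {c}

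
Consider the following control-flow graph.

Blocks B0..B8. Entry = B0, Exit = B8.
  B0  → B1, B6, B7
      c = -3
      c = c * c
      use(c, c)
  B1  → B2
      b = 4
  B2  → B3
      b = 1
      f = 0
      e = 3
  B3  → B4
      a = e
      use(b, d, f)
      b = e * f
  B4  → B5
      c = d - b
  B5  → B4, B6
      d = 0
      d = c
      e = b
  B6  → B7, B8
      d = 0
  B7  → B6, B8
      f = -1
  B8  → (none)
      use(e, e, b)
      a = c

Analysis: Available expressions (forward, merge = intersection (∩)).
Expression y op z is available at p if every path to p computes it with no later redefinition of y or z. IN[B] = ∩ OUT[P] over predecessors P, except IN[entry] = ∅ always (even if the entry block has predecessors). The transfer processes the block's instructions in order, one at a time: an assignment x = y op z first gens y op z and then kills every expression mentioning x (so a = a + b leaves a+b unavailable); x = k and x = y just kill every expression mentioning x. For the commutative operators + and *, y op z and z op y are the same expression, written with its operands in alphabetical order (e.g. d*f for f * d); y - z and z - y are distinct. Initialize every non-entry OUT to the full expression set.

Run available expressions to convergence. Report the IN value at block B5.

Answer: {d-b}

Working:
Per-block solution:
  B0: | IN={} | OUT={}
  B1: | IN={} | OUT={}
  B2: | IN={} | OUT={}
  B3: | IN={} | OUT={e*f}
  B4: | IN={} | OUT={d-b}
  B5: | IN={d-b} | OUT={}
  B6: | IN={} | OUT={}
  B7: | IN={} | OUT={}
  B8: | IN={} | OUT={}

Merge at B5: IN[B5] = OUT[B4] = {d-b}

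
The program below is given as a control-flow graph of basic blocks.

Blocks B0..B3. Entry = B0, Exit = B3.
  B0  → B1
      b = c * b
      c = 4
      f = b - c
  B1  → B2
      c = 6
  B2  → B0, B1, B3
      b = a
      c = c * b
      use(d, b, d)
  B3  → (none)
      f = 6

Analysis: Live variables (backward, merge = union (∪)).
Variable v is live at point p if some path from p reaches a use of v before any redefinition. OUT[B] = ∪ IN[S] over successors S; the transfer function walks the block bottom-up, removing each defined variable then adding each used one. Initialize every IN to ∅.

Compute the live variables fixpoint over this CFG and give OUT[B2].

Converged values:
  B0:   IN={a, b, c, d}   OUT={a, d}
  B1:   IN={a, d}   OUT={a, c, d}
  B2:   IN={a, c, d}   OUT={a, b, c, d}
  B3:   IN={}   OUT={}

Merge at B2: OUT[B2] = IN[B0] ⊔ IN[B1] ⊔ IN[B3] = {a, b, c, d}

Answer: {a, b, c, d}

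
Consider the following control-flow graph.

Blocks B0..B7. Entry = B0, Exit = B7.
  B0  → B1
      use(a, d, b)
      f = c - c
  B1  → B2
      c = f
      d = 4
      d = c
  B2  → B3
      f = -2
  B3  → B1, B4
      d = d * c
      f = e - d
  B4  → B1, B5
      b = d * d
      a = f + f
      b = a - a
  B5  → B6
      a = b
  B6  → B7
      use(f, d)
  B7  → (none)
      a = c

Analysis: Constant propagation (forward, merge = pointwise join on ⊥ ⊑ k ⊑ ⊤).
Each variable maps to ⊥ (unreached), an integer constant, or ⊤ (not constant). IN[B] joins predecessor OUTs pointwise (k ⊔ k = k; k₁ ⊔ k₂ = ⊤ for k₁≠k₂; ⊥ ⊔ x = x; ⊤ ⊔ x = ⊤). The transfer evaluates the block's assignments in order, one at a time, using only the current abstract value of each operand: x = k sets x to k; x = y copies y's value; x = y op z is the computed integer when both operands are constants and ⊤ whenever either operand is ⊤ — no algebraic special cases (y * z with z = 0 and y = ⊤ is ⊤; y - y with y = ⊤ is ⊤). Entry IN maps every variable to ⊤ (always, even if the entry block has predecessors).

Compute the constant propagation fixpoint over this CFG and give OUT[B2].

Answer: {a: ⊤, b: ⊤, c: ⊤, d: ⊤, e: ⊤, f: -2}

Working:
Converged values:
  B0:  IN=(all ⊤)  OUT=(all ⊤)
  B1:  IN=(all ⊤)  OUT=(all ⊤)
  B2:  IN=(all ⊤)  OUT={f:-2; rest ⊤}
  B3:  IN={f:-2; rest ⊤}  OUT=(all ⊤)
  B4:  IN=(all ⊤)  OUT=(all ⊤)
  B5:  IN=(all ⊤)  OUT=(all ⊤)
  B6:  IN=(all ⊤)  OUT=(all ⊤)
  B7:  IN=(all ⊤)  OUT=(all ⊤)

Merge at B2: IN[B2] = OUT[B1] = {a: ⊤, b: ⊤, c: ⊤, d: ⊤, e: ⊤, f: ⊤}
Applying B2's transfer function to that IN value gives OUT[B2] (row B2 above).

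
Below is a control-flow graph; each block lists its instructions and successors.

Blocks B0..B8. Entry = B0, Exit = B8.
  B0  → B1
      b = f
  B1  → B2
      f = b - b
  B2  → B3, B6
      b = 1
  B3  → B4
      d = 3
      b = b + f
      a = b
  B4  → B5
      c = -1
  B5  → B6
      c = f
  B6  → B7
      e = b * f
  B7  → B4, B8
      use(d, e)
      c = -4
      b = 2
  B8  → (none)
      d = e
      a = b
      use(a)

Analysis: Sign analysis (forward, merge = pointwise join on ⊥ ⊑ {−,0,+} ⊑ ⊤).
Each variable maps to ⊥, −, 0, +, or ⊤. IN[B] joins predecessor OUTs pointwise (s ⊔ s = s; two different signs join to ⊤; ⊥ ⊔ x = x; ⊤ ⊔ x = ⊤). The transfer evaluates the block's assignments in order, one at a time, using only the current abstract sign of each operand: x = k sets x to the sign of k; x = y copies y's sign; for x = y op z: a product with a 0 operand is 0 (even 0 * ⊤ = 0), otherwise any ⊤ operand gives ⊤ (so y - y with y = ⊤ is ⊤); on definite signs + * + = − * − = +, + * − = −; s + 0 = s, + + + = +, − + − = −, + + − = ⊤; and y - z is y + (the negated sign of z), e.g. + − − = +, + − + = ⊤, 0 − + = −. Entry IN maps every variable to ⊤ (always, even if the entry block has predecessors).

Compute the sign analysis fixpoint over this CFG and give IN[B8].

Per-block solution:
  B0: | IN=(all ⊤) | OUT=(all ⊤)
  B1: | IN=(all ⊤) | OUT=(all ⊤)
  B2: | IN=(all ⊤) | OUT={b:+; rest ⊤}
  B3: | IN={b:+; rest ⊤} | OUT={d:+; rest ⊤}
  B4: | IN=(all ⊤) | OUT={c:-; rest ⊤}
  B5: | IN={c:-; rest ⊤} | OUT=(all ⊤)
  B6: | IN=(all ⊤) | OUT=(all ⊤)
  B7: | IN=(all ⊤) | OUT={b:+, c:-; rest ⊤}
  B8: | IN={b:+, c:-; rest ⊤} | OUT={a:+, b:+, c:-; rest ⊤}

Merge at B8: IN[B8] = OUT[B7] = {a: ⊤, b: +, c: -, d: ⊤, e: ⊤, f: ⊤}

Answer: {a: ⊤, b: +, c: -, d: ⊤, e: ⊤, f: ⊤}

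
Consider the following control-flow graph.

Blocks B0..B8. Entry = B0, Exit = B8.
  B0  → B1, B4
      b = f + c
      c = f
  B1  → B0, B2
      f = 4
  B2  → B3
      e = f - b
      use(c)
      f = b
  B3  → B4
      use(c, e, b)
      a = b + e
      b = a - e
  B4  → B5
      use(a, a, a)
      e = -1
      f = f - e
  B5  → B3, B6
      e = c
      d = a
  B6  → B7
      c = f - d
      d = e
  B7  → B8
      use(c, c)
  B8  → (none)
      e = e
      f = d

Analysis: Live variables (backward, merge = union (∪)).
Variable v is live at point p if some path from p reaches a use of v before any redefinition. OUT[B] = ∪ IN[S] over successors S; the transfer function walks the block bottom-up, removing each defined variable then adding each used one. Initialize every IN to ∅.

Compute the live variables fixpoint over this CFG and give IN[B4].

Answer: {a, b, c, f}

Working:
Converged values:
  B0:  IN={a, c, f}  OUT={a, b, c, f}
  B1:  IN={a, b, c}  OUT={a, b, c, f}
  B2:  IN={b, c, f}  OUT={b, c, e, f}
  B3:  IN={b, c, e, f}  OUT={a, b, c, f}
  B4:  IN={a, b, c, f}  OUT={a, b, c, f}
  B5:  IN={a, b, c, f}  OUT={b, c, d, e, f}
  B6:  IN={d, e, f}  OUT={c, d, e}
  B7:  IN={c, d, e}  OUT={d, e}
  B8:  IN={d, e}  OUT={}

Merge at B4: OUT[B4] = IN[B5] = {a, b, c, f}
Applying B4's transfer function to that OUT value gives IN[B4] (row B4 above).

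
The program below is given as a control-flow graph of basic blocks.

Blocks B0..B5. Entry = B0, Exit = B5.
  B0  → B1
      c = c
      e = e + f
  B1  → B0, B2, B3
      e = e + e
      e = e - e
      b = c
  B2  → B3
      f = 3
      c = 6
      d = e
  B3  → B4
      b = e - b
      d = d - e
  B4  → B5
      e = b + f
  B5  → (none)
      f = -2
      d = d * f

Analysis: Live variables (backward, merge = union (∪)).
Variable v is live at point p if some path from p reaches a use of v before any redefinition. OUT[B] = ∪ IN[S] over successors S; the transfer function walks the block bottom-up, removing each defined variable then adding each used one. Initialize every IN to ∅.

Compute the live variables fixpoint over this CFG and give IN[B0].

Fixpoint table:
  B0:  IN={c, d, e, f}  OUT={c, d, e, f}
  B1:  IN={c, d, e, f}  OUT={b, c, d, e, f}
  B2:  IN={b, e}  OUT={b, d, e, f}
  B3:  IN={b, d, e, f}  OUT={b, d, f}
  B4:  IN={b, d, f}  OUT={d}
  B5:  IN={d}  OUT={}

Merge at B0: OUT[B0] = IN[B1] = {c, d, e, f}
Applying B0's transfer function to that OUT value gives IN[B0] (row B0 above).

Answer: {c, d, e, f}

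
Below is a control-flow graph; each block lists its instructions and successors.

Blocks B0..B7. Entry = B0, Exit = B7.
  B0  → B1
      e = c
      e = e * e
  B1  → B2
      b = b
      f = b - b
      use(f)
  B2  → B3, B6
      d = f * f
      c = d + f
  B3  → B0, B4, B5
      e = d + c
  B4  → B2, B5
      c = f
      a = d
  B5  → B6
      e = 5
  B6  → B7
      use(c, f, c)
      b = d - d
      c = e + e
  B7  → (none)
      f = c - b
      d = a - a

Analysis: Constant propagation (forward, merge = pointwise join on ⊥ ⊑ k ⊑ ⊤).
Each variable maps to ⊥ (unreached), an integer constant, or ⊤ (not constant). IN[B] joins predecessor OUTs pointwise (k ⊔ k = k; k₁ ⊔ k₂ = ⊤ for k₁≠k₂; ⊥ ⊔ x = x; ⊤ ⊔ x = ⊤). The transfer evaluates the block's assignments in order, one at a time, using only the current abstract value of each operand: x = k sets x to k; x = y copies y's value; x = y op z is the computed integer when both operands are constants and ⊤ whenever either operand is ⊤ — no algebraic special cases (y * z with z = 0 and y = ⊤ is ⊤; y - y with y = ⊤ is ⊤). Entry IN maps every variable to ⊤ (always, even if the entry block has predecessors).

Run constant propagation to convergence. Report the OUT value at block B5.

Fixpoint table:
  B0: | IN=(all ⊤) | OUT=(all ⊤)
  B1: | IN=(all ⊤) | OUT=(all ⊤)
  B2: | IN=(all ⊤) | OUT=(all ⊤)
  B3: | IN=(all ⊤) | OUT=(all ⊤)
  B4: | IN=(all ⊤) | OUT=(all ⊤)
  B5: | IN=(all ⊤) | OUT={e:5; rest ⊤}
  B6: | IN=(all ⊤) | OUT=(all ⊤)
  B7: | IN=(all ⊤) | OUT=(all ⊤)

Merge at B5: IN[B5] = OUT[B3] ⊔ OUT[B4] = {a: ⊤, b: ⊤, c: ⊤, d: ⊤, e: ⊤, f: ⊤}
Applying B5's transfer function to that IN value gives OUT[B5] (row B5 above).

Answer: {a: ⊤, b: ⊤, c: ⊤, d: ⊤, e: 5, f: ⊤}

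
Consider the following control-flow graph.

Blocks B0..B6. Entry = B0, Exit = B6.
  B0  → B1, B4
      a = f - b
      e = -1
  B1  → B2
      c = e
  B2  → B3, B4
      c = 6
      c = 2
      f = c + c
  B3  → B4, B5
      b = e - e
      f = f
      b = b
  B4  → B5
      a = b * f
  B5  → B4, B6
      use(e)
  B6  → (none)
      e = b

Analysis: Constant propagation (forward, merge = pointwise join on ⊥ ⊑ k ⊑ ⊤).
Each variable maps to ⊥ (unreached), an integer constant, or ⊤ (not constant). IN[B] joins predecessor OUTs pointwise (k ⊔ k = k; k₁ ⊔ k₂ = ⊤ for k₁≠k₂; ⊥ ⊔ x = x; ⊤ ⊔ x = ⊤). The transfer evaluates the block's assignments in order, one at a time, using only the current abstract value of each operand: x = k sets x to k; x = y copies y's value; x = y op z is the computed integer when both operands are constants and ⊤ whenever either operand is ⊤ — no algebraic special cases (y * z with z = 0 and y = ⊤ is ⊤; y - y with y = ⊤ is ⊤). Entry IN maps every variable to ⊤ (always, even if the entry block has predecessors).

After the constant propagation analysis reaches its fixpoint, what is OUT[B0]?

Converged values:
  B0:   IN=(all ⊤)   OUT={e:-1; rest ⊤}
  B1:   IN={e:-1; rest ⊤}   OUT={c:-1, e:-1; rest ⊤}
  B2:   IN={c:-1, e:-1; rest ⊤}   OUT={c:2, e:-1, f:4; rest ⊤}
  B3:   IN={c:2, e:-1, f:4; rest ⊤}   OUT={b:0, c:2, e:-1, f:4; rest ⊤}
  B4:   IN={e:-1; rest ⊤}   OUT={e:-1; rest ⊤}
  B5:   IN={e:-1; rest ⊤}   OUT={e:-1; rest ⊤}
  B6:   IN={e:-1; rest ⊤}   OUT=(all ⊤)

B0 is the boundary node: IN[B0] = {a: ⊤, b: ⊤, c: ⊤, d: ⊤, e: ⊤, f: ⊤}
Applying B0's transfer function to that IN value gives OUT[B0] (row B0 above).

Answer: {a: ⊤, b: ⊤, c: ⊤, d: ⊤, e: -1, f: ⊤}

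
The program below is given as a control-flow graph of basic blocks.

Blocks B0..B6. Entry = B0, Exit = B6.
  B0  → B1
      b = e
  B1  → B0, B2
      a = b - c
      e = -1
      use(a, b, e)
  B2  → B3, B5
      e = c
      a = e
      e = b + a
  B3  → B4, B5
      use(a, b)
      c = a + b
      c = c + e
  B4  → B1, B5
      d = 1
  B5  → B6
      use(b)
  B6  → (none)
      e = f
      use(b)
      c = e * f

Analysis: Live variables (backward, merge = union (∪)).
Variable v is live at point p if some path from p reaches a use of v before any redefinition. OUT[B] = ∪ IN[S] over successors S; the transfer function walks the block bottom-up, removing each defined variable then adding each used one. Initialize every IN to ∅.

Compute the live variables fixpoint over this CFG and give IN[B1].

Fixpoint table:
  B0:   IN={c, e, f}   OUT={b, c, f}
  B1:   IN={b, c, f}   OUT={b, c, e, f}
  B2:   IN={b, c, f}   OUT={a, b, e, f}
  B3:   IN={a, b, e, f}   OUT={b, c, f}
  B4:   IN={b, c, f}   OUT={b, c, f}
  B5:   IN={b, f}   OUT={b, f}
  B6:   IN={b, f}   OUT={}

Merge at B1: OUT[B1] = IN[B0] ⊔ IN[B2] = {b, c, e, f}
Applying B1's transfer function to that OUT value gives IN[B1] (row B1 above).

Answer: {b, c, f}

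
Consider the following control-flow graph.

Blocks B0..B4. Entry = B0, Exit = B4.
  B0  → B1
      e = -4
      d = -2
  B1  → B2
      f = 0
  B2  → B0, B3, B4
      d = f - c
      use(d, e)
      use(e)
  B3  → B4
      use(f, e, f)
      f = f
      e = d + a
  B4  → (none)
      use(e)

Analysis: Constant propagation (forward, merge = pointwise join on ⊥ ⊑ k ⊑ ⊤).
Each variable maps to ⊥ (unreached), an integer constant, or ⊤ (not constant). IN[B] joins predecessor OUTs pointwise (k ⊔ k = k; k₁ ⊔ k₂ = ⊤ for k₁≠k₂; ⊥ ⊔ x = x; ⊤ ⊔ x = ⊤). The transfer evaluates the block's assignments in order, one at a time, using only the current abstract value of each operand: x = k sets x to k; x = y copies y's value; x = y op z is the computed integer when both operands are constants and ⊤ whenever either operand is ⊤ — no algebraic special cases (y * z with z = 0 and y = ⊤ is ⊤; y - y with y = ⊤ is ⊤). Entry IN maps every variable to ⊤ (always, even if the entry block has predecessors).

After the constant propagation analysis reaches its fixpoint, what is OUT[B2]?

Fixpoint table:
  B0:   IN=(all ⊤)   OUT={d:-2, e:-4; rest ⊤}
  B1:   IN={d:-2, e:-4; rest ⊤}   OUT={d:-2, e:-4, f:0; rest ⊤}
  B2:   IN={d:-2, e:-4, f:0; rest ⊤}   OUT={e:-4, f:0; rest ⊤}
  B3:   IN={e:-4, f:0; rest ⊤}   OUT={f:0; rest ⊤}
  B4:   IN={f:0; rest ⊤}   OUT={f:0; rest ⊤}

Merge at B2: IN[B2] = OUT[B1] = {a: ⊤, b: ⊤, c: ⊤, d: -2, e: -4, f: 0}
Applying B2's transfer function to that IN value gives OUT[B2] (row B2 above).

Answer: {a: ⊤, b: ⊤, c: ⊤, d: ⊤, e: -4, f: 0}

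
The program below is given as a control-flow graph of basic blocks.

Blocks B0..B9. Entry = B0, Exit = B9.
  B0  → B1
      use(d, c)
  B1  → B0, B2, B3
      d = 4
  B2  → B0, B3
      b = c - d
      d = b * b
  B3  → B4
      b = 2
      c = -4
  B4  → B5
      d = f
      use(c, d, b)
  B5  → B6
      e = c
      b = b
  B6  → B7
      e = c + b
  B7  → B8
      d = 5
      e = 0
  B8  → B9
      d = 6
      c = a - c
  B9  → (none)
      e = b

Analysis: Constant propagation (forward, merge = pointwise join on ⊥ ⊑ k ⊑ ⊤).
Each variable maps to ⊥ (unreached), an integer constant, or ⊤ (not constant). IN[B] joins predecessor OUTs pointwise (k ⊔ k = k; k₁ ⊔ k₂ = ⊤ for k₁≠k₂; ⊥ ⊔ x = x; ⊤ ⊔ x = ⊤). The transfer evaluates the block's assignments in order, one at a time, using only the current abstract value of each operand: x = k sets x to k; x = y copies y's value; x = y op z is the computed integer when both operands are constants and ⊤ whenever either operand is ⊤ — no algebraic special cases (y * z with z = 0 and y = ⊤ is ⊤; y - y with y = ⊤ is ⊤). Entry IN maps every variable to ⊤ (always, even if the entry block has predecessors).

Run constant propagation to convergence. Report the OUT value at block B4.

Answer: {a: ⊤, b: 2, c: -4, d: ⊤, e: ⊤, f: ⊤}

Derivation:
Fixpoint table:
  B0:  IN=(all ⊤)  OUT=(all ⊤)
  B1:  IN=(all ⊤)  OUT={d:4; rest ⊤}
  B2:  IN={d:4; rest ⊤}  OUT=(all ⊤)
  B3:  IN=(all ⊤)  OUT={b:2, c:-4; rest ⊤}
  B4:  IN={b:2, c:-4; rest ⊤}  OUT={b:2, c:-4; rest ⊤}
  B5:  IN={b:2, c:-4; rest ⊤}  OUT={b:2, c:-4, e:-4; rest ⊤}
  B6:  IN={b:2, c:-4, e:-4; rest ⊤}  OUT={b:2, c:-4, e:-2; rest ⊤}
  B7:  IN={b:2, c:-4, e:-2; rest ⊤}  OUT={b:2, c:-4, d:5, e:0; rest ⊤}
  B8:  IN={b:2, c:-4, d:5, e:0; rest ⊤}  OUT={b:2, d:6, e:0; rest ⊤}
  B9:  IN={b:2, d:6, e:0; rest ⊤}  OUT={b:2, d:6, e:2; rest ⊤}

Merge at B4: IN[B4] = OUT[B3] = {a: ⊤, b: 2, c: -4, d: ⊤, e: ⊤, f: ⊤}
Applying B4's transfer function to that IN value gives OUT[B4] (row B4 above).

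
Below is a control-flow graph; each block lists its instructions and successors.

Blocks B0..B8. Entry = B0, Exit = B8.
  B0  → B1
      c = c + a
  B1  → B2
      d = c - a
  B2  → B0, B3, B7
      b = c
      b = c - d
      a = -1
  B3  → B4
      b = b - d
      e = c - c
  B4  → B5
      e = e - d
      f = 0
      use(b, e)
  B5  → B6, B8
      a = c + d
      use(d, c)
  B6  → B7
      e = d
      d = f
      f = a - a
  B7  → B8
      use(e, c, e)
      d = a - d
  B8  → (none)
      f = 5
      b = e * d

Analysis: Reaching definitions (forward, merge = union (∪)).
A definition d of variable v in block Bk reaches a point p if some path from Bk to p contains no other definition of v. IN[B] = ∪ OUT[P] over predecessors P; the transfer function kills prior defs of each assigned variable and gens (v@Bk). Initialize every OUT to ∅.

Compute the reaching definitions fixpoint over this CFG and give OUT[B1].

Fixpoint table:
  B0:   IN={a@B2, b@B2, c@B0, d@B1}   OUT={a@B2, b@B2, c@B0, d@B1}
  B1:   IN={a@B2, b@B2, c@B0, d@B1}   OUT={a@B2, b@B2, c@B0, d@B1}
  B2:   IN={a@B2, b@B2, c@B0, d@B1}   OUT={a@B2, b@B2, c@B0, d@B1}
  B3:   IN={a@B2, b@B2, c@B0, d@B1}   OUT={a@B2, b@B3, c@B0, d@B1, e@B3}
  B4:   IN={a@B2, b@B3, c@B0, d@B1, e@B3}   OUT={a@B2, b@B3, c@B0, d@B1, e@B4, f@B4}
  B5:   IN={a@B2, b@B3, c@B0, d@B1, e@B4, f@B4}   OUT={a@B5, b@B3, c@B0, d@B1, e@B4, f@B4}
  B6:   IN={a@B5, b@B3, c@B0, d@B1, e@B4, f@B4}   OUT={a@B5, b@B3, c@B0, d@B6, e@B6, f@B6}
  B7:   IN={a@B2, a@B5, b@B2, b@B3, c@B0, d@B1, d@B6, e@B6, f@B6}   OUT={a@B2, a@B5, b@B2, b@B3, c@B0, d@B7, e@B6, f@B6}
  B8:   IN={a@B2, a@B5, b@B2, b@B3, c@B0, d@B1, d@B7, e@B4, e@B6, f@B4, f@B6}   OUT={a@B2, a@B5, b@B8, c@B0, d@B1, d@B7, e@B4, e@B6, f@B8}

Merge at B1: IN[B1] = OUT[B0] = {a@B2, b@B2, c@B0, d@B1}
Applying B1's transfer function to that IN value gives OUT[B1] (row B1 above).

Answer: {a@B2, b@B2, c@B0, d@B1}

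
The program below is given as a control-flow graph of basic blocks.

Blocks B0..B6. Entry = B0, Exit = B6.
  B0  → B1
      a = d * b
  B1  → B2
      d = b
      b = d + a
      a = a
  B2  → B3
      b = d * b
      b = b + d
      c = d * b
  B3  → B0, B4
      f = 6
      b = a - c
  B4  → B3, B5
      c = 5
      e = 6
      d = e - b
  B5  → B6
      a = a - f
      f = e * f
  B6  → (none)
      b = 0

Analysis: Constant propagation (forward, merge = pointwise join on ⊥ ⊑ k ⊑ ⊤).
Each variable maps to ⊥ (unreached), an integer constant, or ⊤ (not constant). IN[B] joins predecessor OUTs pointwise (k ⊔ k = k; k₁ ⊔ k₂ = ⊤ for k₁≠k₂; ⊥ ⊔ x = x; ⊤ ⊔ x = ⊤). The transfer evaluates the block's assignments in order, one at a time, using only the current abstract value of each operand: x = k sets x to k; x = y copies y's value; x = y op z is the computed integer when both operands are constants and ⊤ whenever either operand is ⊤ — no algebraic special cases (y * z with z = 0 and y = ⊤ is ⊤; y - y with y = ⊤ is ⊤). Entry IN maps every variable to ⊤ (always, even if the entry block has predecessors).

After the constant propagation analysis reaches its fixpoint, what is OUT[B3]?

Answer: {a: ⊤, b: ⊤, c: ⊤, d: ⊤, e: ⊤, f: 6}

Derivation:
Converged values:
  B0:  IN=(all ⊤)  OUT=(all ⊤)
  B1:  IN=(all ⊤)  OUT=(all ⊤)
  B2:  IN=(all ⊤)  OUT=(all ⊤)
  B3:  IN=(all ⊤)  OUT={f:6; rest ⊤}
  B4:  IN={f:6; rest ⊤}  OUT={c:5, e:6, f:6; rest ⊤}
  B5:  IN={c:5, e:6, f:6; rest ⊤}  OUT={c:5, e:6, f:36; rest ⊤}
  B6:  IN={c:5, e:6, f:36; rest ⊤}  OUT={b:0, c:5, e:6, f:36; rest ⊤}

Merge at B3: IN[B3] = OUT[B2] ⊔ OUT[B4] = {a: ⊤, b: ⊤, c: ⊤, d: ⊤, e: ⊤, f: ⊤}
Applying B3's transfer function to that IN value gives OUT[B3] (row B3 above).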